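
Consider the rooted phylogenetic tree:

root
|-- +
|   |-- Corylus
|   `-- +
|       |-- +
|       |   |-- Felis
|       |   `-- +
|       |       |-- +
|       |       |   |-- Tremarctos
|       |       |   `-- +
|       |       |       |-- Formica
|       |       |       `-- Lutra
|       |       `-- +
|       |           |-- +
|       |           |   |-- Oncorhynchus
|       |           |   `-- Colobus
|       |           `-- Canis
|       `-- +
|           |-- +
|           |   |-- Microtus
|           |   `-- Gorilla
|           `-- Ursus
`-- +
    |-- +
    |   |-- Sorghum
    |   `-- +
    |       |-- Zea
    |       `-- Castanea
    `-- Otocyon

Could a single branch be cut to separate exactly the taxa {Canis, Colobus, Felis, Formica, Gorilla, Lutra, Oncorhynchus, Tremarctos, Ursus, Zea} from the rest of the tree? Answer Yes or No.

No

The MRCA of the listed taxa is the root, so the smallest clade containing them is the whole tree.
That clade also contains Castanea, Corylus, Microtus, Otocyon, Sorghum, which are not in the proposed group, so the group is not monophyletic.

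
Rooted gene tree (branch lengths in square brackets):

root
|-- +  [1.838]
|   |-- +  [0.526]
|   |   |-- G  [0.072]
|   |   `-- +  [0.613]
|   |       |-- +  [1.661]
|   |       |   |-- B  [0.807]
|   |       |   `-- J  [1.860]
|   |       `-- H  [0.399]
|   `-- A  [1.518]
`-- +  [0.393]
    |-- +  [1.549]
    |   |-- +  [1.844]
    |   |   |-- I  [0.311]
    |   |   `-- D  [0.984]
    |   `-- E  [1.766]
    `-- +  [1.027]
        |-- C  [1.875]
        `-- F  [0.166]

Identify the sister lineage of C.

F

C attaches to the tree at the node subtending (C,F).
The other lineage descending from that same node — the sister group — is the single tip F.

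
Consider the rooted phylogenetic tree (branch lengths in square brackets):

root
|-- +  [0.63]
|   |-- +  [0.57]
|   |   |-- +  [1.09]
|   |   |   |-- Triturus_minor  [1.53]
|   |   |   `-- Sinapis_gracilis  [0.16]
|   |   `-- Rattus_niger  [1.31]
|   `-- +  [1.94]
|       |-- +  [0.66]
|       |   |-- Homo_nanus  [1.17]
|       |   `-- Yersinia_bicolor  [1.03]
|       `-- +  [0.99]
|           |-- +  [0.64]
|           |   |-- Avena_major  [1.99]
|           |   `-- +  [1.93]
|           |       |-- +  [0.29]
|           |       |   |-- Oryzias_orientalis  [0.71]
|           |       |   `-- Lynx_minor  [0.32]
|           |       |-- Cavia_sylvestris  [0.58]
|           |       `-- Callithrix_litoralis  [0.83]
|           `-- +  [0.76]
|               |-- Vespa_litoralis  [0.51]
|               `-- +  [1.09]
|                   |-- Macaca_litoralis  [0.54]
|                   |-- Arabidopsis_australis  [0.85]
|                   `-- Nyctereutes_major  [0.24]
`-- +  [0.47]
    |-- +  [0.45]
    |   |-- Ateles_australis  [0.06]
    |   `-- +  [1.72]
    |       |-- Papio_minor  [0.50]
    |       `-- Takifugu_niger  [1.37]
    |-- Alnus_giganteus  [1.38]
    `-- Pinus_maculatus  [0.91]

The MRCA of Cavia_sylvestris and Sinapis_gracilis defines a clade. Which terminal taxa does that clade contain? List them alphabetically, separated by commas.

Tracing Cavia_sylvestris: it sits inside ((Oryzias_orientalis,Lynx_minor),Cavia_sylvestris,Callithrix_litoralis).
Tracing Sinapis_gracilis: it sits inside (Triturus_minor,Sinapis_gracilis).
The smallest clade enclosing both is (((Triturus_minor,Sinapis_gracilis),Rattus_niger),((Homo_nanus,Yersinia_bicolor),((Avena_major,((Oryzias_orientalis,Lynx_minor),Cavia_sylvestris,Callithrix_litoralis)),(Vespa_litoralis,(Macaca_litoralis,Arabidopsis_australis,Nyctereutes_major))))); the answer is its 14 terminal taxa in alphabetical order.

Arabidopsis_australis, Avena_major, Callithrix_litoralis, Cavia_sylvestris, Homo_nanus, Lynx_minor, Macaca_litoralis, Nyctereutes_major, Oryzias_orientalis, Rattus_niger, Sinapis_gracilis, Triturus_minor, Vespa_litoralis, Yersinia_bicolor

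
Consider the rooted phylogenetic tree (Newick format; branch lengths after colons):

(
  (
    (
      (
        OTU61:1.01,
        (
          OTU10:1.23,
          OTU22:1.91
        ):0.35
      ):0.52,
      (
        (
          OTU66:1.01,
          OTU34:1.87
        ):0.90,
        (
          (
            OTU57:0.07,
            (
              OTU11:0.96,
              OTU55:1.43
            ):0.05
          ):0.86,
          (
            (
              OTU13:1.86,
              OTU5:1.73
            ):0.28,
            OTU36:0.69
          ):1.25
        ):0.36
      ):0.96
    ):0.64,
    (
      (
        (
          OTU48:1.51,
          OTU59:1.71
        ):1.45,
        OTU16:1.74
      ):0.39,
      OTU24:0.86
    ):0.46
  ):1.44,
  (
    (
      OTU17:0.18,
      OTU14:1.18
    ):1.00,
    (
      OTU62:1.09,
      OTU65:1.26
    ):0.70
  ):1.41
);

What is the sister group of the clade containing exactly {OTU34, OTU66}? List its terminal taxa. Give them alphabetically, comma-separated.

The clade containing exactly {OTU34, OTU66} attaches to the tree at the node subtending ((OTU66,OTU34),((OTU57,(OTU11,OTU55)),((OTU13,OTU5),OTU36))).
The other lineage descending from that same node — the sister group — is ((OTU57,(OTU11,OTU55)),((OTU13,OTU5),OTU36)); its 6 tips in alphabetical order are the answer.

OTU11, OTU13, OTU36, OTU5, OTU55, OTU57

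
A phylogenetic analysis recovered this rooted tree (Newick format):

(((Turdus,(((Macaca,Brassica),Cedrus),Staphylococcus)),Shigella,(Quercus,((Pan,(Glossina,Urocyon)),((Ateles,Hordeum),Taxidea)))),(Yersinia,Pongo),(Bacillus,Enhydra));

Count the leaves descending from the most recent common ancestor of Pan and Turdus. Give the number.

The MRCA of Pan and Turdus is the node subtending ((Turdus,(((Macaca,Brassica),Cedrus),Staphylococcus)),Shigella,(Quercus,((Pan,(Glossina,Urocyon)),((Ateles,Hordeum),Taxidea)))).
That clade contains 13 terminal taxa: Ateles, Brassica, Cedrus, Glossina, Hordeum, Macaca, Pan, Quercus, Shigella, Staphylococcus, Taxidea, Turdus, Urocyon.

13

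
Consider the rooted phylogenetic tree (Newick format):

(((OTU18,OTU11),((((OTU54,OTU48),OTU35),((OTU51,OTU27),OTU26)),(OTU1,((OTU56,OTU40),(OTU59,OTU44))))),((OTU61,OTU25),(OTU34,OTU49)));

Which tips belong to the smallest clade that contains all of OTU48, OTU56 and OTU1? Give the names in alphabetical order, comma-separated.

OTU1, OTU26, OTU27, OTU35, OTU40, OTU44, OTU48, OTU51, OTU54, OTU56, OTU59

Tracing OTU48: it sits inside (OTU54,OTU48).
Tracing OTU56: it sits inside (OTU56,OTU40).
Tracing OTU1: it sits inside (OTU1,((OTU56,OTU40),(OTU59,OTU44))).
The smallest clade enclosing all 3 is ((((OTU54,OTU48),OTU35),((OTU51,OTU27),OTU26)),(OTU1,((OTU56,OTU40),(OTU59,OTU44)))); the answer is its 11 terminal taxa in alphabetical order.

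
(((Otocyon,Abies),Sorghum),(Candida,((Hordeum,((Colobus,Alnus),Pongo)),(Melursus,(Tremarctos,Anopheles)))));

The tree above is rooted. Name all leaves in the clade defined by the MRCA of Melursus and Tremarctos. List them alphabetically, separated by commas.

Anopheles, Melursus, Tremarctos

Tracing Melursus: it sits inside (Melursus,(Tremarctos,Anopheles)).
Tracing Tremarctos: it sits inside (Tremarctos,Anopheles).
The smallest clade enclosing both is (Melursus,(Tremarctos,Anopheles)); the answer is its 3 terminal taxa in alphabetical order.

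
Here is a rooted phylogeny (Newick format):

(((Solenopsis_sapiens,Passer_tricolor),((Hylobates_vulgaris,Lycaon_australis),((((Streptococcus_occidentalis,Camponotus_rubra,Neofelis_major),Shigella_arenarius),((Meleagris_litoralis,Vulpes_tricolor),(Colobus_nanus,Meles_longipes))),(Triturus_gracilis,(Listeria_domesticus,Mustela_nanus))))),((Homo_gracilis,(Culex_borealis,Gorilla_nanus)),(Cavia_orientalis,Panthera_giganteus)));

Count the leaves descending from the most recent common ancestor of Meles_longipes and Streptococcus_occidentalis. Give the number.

8

The MRCA of Meles_longipes and Streptococcus_occidentalis is the node subtending (((Streptococcus_occidentalis,Camponotus_rubra,Neofelis_major),Shigella_arenarius),((Meleagris_litoralis,Vulpes_tricolor),(Colobus_nanus,Meles_longipes))).
That clade contains 8 terminal taxa: Camponotus_rubra, Colobus_nanus, Meleagris_litoralis, Meles_longipes, Neofelis_major, Shigella_arenarius, Streptococcus_occidentalis, Vulpes_tricolor.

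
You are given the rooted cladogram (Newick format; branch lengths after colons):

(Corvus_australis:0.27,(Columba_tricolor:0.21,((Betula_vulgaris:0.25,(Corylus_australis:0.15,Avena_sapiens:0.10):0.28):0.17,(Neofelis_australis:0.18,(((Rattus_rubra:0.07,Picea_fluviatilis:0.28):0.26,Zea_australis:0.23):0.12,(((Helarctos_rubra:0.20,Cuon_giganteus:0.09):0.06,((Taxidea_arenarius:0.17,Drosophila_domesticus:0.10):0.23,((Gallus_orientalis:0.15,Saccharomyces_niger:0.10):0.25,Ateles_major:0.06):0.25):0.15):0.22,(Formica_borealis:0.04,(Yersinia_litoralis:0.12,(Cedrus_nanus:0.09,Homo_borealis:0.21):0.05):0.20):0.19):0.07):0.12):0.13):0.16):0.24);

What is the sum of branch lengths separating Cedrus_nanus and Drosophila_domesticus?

1.23

The path runs Cedrus_nanus → … → MRCA → … → Drosophila_domesticus; the MRCA is the node subtending (((Helarctos_rubra,Cuon_giganteus),((Taxidea_arenarius,Drosophila_domesticus),((Gallus_orientalis,Saccharomyces_niger),Ateles_major))),(Formica_borealis,(Yersinia_litoralis,(Cedrus_nanus,Homo_borealis)))).
Branch lengths along that path: 0.09 + 0.05 + 0.20 + 0.19 + 0.22 + 0.15 + 0.23 + 0.10 = 1.23.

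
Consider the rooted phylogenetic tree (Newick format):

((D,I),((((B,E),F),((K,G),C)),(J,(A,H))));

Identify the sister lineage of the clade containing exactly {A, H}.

J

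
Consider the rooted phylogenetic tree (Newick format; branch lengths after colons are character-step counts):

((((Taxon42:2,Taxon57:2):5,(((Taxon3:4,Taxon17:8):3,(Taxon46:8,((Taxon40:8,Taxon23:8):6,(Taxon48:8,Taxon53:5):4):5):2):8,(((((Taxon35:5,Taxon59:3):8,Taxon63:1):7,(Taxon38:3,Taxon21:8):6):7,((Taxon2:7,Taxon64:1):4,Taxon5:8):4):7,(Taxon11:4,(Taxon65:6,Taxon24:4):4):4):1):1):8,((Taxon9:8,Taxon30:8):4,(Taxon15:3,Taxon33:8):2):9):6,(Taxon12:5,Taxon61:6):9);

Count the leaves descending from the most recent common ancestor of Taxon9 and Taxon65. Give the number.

24

The MRCA of Taxon9 and Taxon65 is the node subtending (((Taxon42,Taxon57),(((Taxon3,Taxon17),(Taxon46,((Taxon40,Taxon23),(Taxon48,Taxon53)))),(((((Taxon35,Taxon59),Taxon63),(Taxon38,Taxon21)),((Taxon2,Taxon64),Taxon5)),(Taxon11,(Taxon65,Taxon24))))),((Taxon9,Taxon30),(Taxon15,Taxon33))).
That clade contains 24 terminal taxa: Taxon11, Taxon15, Taxon17, Taxon2, Taxon21, Taxon23, Taxon24, Taxon3, Taxon30, Taxon33, Taxon35, Taxon38, Taxon40, Taxon42, Taxon46, Taxon48, Taxon5, Taxon53, Taxon57, Taxon59, Taxon63, Taxon64, Taxon65, Taxon9.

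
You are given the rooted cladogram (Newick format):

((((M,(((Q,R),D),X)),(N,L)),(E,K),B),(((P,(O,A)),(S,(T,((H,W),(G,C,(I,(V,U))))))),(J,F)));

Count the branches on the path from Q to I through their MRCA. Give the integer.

The MRCA of Q and I is the root of the tree.
From Q up to that node: 7 branches. From I up to the same node: 8 branches. Total: 7 + 8 = 15.

15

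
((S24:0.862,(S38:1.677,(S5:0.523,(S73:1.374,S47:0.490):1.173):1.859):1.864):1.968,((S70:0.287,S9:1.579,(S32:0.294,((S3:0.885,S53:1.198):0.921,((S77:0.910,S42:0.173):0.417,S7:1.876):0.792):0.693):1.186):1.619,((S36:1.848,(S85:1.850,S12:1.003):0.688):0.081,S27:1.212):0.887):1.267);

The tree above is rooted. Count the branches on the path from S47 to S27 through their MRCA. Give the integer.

8

The MRCA of S47 and S27 is the root of the tree.
From S47 up to that node: 5 branches. From S27 up to the same node: 3 branches. Total: 5 + 3 = 8.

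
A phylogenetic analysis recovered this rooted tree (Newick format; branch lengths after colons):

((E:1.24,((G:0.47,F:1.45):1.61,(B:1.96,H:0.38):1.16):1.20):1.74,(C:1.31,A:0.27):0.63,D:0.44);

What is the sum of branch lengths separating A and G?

5.92

The path runs A → … → MRCA → … → G; the MRCA is the root of the tree.
Branch lengths along that path: 0.27 + 0.63 + 1.74 + 1.20 + 1.61 + 0.47 = 5.92.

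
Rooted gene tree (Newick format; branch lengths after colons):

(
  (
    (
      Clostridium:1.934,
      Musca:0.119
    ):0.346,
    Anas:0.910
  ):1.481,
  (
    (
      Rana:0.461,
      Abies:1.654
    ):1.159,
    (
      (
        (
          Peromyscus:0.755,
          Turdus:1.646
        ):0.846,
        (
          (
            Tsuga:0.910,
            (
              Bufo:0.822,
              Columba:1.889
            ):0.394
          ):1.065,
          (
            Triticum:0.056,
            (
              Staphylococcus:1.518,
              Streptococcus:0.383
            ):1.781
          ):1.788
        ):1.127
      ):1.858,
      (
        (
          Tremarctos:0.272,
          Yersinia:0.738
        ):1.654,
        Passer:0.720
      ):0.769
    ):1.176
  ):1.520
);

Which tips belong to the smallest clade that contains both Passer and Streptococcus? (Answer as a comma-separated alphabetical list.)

Tracing Passer: it sits inside ((Tremarctos,Yersinia),Passer).
Tracing Streptococcus: it sits inside (Staphylococcus,Streptococcus).
The smallest clade enclosing both is (((Peromyscus,Turdus),((Tsuga,(Bufo,Columba)),(Triticum,(Staphylococcus,Streptococcus)))),((Tremarctos,Yersinia),Passer)); the answer is its 11 terminal taxa in alphabetical order.

Bufo, Columba, Passer, Peromyscus, Staphylococcus, Streptococcus, Tremarctos, Triticum, Tsuga, Turdus, Yersinia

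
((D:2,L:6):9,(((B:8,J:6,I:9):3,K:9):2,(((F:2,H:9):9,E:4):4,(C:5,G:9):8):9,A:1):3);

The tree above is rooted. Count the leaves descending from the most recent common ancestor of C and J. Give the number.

10

The MRCA of C and J is the node subtending (((B,J,I),K),(((F,H),E),(C,G)),A).
That clade contains 10 terminal taxa: A, B, C, E, F, G, H, I, J, K.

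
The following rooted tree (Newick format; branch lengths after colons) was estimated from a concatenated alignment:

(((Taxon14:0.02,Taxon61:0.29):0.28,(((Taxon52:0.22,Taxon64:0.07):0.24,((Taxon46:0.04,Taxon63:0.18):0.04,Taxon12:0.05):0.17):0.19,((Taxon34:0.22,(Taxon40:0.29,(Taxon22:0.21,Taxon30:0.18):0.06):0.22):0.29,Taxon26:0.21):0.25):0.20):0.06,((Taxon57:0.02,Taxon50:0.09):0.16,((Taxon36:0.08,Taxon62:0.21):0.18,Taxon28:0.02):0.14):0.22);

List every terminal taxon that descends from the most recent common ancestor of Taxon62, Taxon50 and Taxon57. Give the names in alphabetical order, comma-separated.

Tracing Taxon62: it sits inside (Taxon36,Taxon62).
Tracing Taxon50: it sits inside (Taxon57,Taxon50).
Tracing Taxon57: it sits inside (Taxon57,Taxon50).
The smallest clade enclosing all 3 is ((Taxon57,Taxon50),((Taxon36,Taxon62),Taxon28)); the answer is its 5 terminal taxa in alphabetical order.

Taxon28, Taxon36, Taxon50, Taxon57, Taxon62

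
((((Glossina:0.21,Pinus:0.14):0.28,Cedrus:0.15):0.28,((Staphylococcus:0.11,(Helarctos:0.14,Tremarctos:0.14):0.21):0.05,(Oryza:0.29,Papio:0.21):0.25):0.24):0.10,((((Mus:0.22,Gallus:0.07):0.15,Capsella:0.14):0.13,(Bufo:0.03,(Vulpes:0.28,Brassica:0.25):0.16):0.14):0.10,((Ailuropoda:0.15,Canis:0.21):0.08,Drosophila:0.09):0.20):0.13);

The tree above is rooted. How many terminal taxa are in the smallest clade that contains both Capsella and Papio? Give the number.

17

The MRCA of Capsella and Papio is the root, so the clade is the entire tree.
That clade contains 17 terminal taxa: Ailuropoda, Brassica, Bufo, Canis, Capsella, Cedrus, Drosophila, Gallus, Glossina, Helarctos, Mus, Oryza, Papio, Pinus, Staphylococcus, Tremarctos, Vulpes.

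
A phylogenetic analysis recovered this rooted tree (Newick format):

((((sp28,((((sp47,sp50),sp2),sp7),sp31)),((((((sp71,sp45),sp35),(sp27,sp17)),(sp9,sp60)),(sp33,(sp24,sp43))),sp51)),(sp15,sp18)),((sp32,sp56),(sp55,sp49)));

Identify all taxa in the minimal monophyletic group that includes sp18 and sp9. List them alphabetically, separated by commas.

sp15, sp17, sp18, sp2, sp24, sp27, sp28, sp31, sp33, sp35, sp43, sp45, sp47, sp50, sp51, sp60, sp7, sp71, sp9

Tracing sp18: it sits inside (sp15,sp18).
Tracing sp9: it sits inside (sp9,sp60).
The smallest clade enclosing both is (((sp28,((((sp47,sp50),sp2),sp7),sp31)),((((((sp71,sp45),sp35),(sp27,sp17)),(sp9,sp60)),(sp33,(sp24,sp43))),sp51)),(sp15,sp18)); the answer is its 19 terminal taxa in alphabetical order.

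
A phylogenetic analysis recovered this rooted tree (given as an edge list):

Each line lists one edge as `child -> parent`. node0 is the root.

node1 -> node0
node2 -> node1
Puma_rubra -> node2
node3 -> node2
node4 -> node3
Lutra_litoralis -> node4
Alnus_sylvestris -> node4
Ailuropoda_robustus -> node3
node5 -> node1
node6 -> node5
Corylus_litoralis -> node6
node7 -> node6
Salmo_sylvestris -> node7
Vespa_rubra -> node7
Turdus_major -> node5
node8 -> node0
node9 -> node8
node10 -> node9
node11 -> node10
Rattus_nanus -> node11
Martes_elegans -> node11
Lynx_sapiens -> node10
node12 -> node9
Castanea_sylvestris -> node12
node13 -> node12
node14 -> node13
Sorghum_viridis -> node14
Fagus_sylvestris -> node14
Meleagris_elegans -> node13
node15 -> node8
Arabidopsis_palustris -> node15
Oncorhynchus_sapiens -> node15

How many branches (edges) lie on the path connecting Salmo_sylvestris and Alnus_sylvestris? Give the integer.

8

The MRCA of Salmo_sylvestris and Alnus_sylvestris is the node subtending ((Puma_rubra,((Lutra_litoralis,Alnus_sylvestris),Ailuropoda_robustus)),((Corylus_litoralis,(Salmo_sylvestris,Vespa_rubra)),Turdus_major)).
From Salmo_sylvestris up to that node: 4 branches. From Alnus_sylvestris up to the same node: 4 branches. Total: 4 + 4 = 8.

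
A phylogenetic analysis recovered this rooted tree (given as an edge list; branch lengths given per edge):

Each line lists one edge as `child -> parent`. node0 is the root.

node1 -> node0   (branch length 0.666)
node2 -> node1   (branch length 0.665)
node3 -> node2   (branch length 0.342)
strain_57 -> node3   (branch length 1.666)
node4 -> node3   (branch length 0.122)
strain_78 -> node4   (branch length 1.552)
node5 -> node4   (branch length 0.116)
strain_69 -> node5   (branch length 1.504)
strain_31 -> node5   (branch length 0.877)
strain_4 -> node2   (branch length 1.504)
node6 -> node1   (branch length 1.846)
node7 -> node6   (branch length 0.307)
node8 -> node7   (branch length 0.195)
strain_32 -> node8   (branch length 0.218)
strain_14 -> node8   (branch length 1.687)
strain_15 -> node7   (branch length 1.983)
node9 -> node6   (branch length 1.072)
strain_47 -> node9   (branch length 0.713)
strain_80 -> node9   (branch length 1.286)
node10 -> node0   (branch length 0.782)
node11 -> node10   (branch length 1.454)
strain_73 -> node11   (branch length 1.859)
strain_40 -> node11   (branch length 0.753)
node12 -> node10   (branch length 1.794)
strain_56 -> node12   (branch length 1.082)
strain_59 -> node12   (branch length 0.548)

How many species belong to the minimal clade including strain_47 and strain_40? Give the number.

14

The MRCA of strain_47 and strain_40 is the root, so the clade is the entire tree.
That clade contains 14 terminal taxa: strain_14, strain_15, strain_31, strain_32, strain_4, strain_40, strain_47, strain_56, strain_57, strain_59, strain_69, strain_73, strain_78, strain_80.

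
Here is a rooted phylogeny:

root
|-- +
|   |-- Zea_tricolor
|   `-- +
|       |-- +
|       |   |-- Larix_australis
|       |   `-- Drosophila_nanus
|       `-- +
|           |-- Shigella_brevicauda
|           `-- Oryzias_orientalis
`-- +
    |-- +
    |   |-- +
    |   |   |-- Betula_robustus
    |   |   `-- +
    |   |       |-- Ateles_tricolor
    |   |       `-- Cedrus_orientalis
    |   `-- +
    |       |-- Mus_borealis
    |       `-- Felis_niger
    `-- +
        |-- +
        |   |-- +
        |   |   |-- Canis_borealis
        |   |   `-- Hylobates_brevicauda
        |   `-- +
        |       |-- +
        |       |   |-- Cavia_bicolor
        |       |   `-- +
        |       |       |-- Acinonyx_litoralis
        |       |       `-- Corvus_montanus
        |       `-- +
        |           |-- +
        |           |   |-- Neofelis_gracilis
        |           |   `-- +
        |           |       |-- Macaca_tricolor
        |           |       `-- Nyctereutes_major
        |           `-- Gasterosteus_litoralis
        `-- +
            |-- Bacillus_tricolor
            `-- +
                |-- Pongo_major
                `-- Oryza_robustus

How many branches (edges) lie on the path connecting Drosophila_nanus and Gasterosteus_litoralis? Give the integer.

The MRCA of Drosophila_nanus and Gasterosteus_litoralis is the root of the tree.
From Drosophila_nanus up to that node: 4 branches. From Gasterosteus_litoralis up to the same node: 6 branches. Total: 4 + 6 = 10.

10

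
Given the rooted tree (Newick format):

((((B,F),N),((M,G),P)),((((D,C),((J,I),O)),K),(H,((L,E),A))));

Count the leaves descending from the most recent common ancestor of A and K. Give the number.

The MRCA of A and K is the node subtending ((((D,C),((J,I),O)),K),(H,((L,E),A))).
That clade contains 10 terminal taxa: A, C, D, E, H, I, J, K, L, O.

10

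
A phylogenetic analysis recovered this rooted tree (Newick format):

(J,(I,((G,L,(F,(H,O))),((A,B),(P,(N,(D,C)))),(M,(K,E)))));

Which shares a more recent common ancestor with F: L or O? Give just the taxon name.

The MRCA of F and O subtends (F,(H,O)) (3 taxa).
The MRCA of F and L subtends (G,L,(F,(H,O))) (5 taxa).
The first is nested inside the second, so F shares a more recent common ancestor with O.

O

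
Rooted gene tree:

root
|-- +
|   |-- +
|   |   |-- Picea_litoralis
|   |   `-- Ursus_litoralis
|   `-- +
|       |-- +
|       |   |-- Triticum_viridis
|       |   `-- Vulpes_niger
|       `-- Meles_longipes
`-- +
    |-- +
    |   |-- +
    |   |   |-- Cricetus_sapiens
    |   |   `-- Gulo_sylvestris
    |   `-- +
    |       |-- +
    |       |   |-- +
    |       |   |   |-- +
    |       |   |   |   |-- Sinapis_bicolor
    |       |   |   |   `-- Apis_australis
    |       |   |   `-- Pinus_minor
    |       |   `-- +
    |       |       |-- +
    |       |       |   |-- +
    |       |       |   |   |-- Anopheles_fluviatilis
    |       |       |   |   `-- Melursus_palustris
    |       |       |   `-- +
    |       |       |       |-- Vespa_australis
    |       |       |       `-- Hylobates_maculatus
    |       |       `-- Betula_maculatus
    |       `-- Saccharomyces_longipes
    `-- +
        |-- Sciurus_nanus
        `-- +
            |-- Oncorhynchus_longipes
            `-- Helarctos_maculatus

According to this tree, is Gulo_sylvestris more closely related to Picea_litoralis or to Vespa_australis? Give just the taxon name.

Vespa_australis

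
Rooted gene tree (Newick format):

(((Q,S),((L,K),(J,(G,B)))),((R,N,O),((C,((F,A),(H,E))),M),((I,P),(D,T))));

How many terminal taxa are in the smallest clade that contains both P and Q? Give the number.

20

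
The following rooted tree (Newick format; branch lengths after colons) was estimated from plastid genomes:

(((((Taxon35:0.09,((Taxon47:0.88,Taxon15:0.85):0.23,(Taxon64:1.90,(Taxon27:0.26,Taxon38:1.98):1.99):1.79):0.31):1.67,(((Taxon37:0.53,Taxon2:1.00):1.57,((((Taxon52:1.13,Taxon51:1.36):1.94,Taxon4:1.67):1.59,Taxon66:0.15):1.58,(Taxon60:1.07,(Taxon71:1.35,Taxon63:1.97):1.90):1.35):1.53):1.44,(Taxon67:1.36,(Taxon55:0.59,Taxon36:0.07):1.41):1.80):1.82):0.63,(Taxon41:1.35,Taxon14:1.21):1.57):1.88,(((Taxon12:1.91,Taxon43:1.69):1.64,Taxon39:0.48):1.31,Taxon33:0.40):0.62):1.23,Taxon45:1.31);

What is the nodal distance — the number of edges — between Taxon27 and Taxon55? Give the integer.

The MRCA of Taxon27 and Taxon55 is the node subtending ((Taxon35,((Taxon47,Taxon15),(Taxon64,(Taxon27,Taxon38)))),(((Taxon37,Taxon2),((((Taxon52,Taxon51),Taxon4),Taxon66),(Taxon60,(Taxon71,Taxon63)))),(Taxon67,(Taxon55,Taxon36)))).
From Taxon27 up to that node: 5 branches. From Taxon55 up to the same node: 4 branches. Total: 5 + 4 = 9.

9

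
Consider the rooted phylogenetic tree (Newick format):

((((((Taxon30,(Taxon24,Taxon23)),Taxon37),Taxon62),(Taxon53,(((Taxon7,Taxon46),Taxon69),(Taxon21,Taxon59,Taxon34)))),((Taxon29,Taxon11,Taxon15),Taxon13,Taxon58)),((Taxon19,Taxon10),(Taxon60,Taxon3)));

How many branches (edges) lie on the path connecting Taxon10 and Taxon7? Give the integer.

The MRCA of Taxon10 and Taxon7 is the root of the tree.
From Taxon10 up to that node: 3 branches. From Taxon7 up to the same node: 7 branches. Total: 3 + 7 = 10.

10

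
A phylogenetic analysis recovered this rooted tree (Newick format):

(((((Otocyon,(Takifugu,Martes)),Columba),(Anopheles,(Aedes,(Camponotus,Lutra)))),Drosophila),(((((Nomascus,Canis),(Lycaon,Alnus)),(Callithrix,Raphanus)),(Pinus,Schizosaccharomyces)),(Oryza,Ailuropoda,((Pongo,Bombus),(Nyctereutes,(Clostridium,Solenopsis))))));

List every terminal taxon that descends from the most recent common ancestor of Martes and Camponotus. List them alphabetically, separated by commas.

Tracing Martes: it sits inside (Takifugu,Martes).
Tracing Camponotus: it sits inside (Camponotus,Lutra).
The smallest clade enclosing both is (((Otocyon,(Takifugu,Martes)),Columba),(Anopheles,(Aedes,(Camponotus,Lutra)))); the answer is its 8 terminal taxa in alphabetical order.

Aedes, Anopheles, Camponotus, Columba, Lutra, Martes, Otocyon, Takifugu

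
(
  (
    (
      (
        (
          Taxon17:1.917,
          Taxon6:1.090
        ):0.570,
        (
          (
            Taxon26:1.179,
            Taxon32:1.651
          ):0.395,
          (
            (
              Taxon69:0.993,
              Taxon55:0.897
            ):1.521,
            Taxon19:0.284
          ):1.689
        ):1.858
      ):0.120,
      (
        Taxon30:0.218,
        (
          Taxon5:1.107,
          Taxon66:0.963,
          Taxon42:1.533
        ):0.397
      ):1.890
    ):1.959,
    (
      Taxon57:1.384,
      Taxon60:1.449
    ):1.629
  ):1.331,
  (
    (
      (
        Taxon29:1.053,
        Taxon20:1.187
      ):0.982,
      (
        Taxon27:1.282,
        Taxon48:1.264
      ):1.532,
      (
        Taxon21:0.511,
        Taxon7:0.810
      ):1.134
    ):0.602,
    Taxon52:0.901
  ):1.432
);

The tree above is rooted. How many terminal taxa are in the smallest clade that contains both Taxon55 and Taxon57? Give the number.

The MRCA of Taxon55 and Taxon57 is the node subtending ((((Taxon17,Taxon6),((Taxon26,Taxon32),((Taxon69,Taxon55),Taxon19))),(Taxon30,(Taxon5,Taxon66,Taxon42))),(Taxon57,Taxon60)).
That clade contains 13 terminal taxa: Taxon17, Taxon19, Taxon26, Taxon30, Taxon32, Taxon42, Taxon5, Taxon55, Taxon57, Taxon6, Taxon60, Taxon66, Taxon69.

13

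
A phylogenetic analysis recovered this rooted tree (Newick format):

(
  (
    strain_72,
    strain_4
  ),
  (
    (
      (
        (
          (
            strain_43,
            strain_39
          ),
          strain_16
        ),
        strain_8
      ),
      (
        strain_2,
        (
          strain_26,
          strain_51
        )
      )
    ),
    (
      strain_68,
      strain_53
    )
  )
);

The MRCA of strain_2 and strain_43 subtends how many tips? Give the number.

The MRCA of strain_2 and strain_43 is the node subtending ((((strain_43,strain_39),strain_16),strain_8),(strain_2,(strain_26,strain_51))).
That clade contains 7 terminal taxa: strain_16, strain_2, strain_26, strain_39, strain_43, strain_51, strain_8.

7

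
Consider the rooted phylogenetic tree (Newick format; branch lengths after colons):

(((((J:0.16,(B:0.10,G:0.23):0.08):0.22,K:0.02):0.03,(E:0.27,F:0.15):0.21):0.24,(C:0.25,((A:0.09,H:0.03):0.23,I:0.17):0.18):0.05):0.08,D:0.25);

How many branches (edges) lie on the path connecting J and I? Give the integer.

7

The MRCA of J and I is the node subtending ((((J,(B,G)),K),(E,F)),(C,((A,H),I))).
From J up to that node: 4 branches. From I up to the same node: 3 branches. Total: 4 + 3 = 7.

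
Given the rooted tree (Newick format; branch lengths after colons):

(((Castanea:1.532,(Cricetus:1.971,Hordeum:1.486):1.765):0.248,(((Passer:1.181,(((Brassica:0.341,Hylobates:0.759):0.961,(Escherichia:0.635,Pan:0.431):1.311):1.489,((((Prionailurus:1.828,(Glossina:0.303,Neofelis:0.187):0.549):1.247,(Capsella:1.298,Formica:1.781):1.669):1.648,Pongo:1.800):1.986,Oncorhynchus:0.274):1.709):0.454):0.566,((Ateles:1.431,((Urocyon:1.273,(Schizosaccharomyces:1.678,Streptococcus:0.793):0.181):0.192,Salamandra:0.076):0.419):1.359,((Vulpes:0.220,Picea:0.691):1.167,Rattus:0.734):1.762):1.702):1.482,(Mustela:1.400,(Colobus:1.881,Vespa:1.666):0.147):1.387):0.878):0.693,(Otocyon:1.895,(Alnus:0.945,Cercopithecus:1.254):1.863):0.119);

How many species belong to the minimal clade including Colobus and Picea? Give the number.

23

The MRCA of Colobus and Picea is the node subtending (((Passer,(((Brassica,Hylobates),(Escherichia,Pan)),((((Prionailurus,(Glossina,Neofelis)),(Capsella,Formica)),Pongo),Oncorhynchus))),((Ateles,((Urocyon,(Schizosaccharomyces,Streptococcus)),Salamandra)),((Vulpes,Picea),Rattus))),(Mustela,(Colobus,Vespa))).
That clade contains 23 terminal taxa: Ateles, Brassica, Capsella, Colobus, Escherichia, Formica, Glossina, Hylobates, Mustela, Neofelis, Oncorhynchus, Pan, Passer, Picea, Pongo, Prionailurus, Rattus, Salamandra, Schizosaccharomyces, Streptococcus, Urocyon, Vespa, Vulpes.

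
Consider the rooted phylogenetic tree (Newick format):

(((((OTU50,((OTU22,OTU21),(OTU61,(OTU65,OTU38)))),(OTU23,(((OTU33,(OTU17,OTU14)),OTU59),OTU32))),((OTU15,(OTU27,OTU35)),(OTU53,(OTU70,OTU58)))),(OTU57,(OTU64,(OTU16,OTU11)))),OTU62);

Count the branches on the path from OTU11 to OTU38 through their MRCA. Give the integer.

11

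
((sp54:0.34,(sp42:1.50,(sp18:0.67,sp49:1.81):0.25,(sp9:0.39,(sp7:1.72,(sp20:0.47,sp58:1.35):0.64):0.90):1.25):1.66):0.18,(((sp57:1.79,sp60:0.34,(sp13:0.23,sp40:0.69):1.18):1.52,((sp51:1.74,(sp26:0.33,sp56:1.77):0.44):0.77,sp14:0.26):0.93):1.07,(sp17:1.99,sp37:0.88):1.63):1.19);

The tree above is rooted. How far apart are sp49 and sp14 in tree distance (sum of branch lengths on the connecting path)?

7.35

The path runs sp49 → … → MRCA → … → sp14; the MRCA is the root of the tree.
Branch lengths along that path: 1.81 + 0.25 + 1.66 + 0.18 + 1.19 + 1.07 + 0.93 + 0.26 = 7.35.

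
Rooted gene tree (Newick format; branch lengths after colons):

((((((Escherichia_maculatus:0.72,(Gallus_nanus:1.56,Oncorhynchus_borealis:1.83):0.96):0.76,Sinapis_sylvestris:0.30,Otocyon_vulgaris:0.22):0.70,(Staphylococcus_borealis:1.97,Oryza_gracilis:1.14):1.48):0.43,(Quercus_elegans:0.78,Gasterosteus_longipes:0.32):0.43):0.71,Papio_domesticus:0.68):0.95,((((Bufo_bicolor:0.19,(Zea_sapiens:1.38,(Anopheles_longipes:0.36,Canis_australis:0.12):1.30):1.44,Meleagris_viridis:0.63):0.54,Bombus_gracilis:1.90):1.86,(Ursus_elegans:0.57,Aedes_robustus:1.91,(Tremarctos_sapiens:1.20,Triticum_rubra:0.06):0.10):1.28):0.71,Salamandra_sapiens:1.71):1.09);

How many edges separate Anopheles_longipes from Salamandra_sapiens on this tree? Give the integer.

7

The MRCA of Anopheles_longipes and Salamandra_sapiens is the node subtending ((((Bufo_bicolor,(Zea_sapiens,(Anopheles_longipes,Canis_australis)),Meleagris_viridis),Bombus_gracilis),(Ursus_elegans,Aedes_robustus,(Tremarctos_sapiens,Triticum_rubra))),Salamandra_sapiens).
From Anopheles_longipes up to that node: 6 branches. From Salamandra_sapiens up to the same node: 1 branch. Total: 6 + 1 = 7.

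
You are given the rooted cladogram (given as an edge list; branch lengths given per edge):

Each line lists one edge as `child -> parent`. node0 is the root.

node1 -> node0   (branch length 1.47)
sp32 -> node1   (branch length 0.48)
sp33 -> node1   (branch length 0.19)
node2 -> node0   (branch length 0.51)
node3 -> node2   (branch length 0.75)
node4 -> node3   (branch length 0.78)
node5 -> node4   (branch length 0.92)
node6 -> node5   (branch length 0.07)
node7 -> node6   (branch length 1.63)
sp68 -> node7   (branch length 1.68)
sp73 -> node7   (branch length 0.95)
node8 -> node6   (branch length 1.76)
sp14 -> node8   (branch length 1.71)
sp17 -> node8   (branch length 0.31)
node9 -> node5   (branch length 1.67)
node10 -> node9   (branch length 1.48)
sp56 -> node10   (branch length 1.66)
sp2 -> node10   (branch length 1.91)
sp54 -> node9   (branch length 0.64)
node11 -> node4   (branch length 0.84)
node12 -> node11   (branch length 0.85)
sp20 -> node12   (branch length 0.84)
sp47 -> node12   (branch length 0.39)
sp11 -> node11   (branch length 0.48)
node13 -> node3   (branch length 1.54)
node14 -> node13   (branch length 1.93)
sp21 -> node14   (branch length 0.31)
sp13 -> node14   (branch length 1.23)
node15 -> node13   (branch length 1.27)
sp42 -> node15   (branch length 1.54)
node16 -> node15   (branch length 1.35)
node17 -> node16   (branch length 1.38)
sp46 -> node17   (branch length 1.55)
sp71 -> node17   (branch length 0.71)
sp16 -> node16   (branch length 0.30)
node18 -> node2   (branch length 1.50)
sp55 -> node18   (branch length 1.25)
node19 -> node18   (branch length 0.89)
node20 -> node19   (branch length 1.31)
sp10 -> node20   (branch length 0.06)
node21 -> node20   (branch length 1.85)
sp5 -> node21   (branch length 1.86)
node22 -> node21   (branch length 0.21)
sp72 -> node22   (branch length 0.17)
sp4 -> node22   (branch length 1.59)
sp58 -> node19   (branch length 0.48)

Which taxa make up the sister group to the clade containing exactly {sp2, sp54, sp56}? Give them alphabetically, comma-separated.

sp14, sp17, sp68, sp73

The clade containing exactly {sp2, sp54, sp56} attaches to the tree at the node subtending (((sp68,sp73),(sp14,sp17)),((sp56,sp2),sp54)).
The other lineage descending from that same node — the sister group — is ((sp68,sp73),(sp14,sp17)); its 4 tips in alphabetical order are the answer.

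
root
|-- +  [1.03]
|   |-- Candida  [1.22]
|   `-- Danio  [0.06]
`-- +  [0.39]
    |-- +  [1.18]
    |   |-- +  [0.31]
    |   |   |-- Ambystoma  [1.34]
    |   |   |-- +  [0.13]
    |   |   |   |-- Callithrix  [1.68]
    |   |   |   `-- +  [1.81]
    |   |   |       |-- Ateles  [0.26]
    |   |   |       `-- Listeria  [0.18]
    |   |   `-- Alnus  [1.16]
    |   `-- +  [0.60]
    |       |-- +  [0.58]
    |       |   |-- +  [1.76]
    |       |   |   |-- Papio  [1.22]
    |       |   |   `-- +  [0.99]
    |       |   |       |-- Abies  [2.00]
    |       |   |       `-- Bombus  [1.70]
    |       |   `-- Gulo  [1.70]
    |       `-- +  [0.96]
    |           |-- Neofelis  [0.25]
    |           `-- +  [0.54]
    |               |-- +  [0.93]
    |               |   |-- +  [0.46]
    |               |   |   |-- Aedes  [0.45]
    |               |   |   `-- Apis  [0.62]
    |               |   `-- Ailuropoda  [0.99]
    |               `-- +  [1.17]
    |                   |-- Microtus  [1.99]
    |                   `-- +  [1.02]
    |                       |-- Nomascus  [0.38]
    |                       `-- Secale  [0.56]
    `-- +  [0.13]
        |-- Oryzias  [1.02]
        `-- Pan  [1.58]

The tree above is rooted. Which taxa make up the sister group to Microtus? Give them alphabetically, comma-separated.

Microtus attaches to the tree at the node subtending (Microtus,(Nomascus,Secale)).
The other lineage descending from that same node — the sister group — is (Nomascus,Secale); its 2 tips in alphabetical order are the answer.

Nomascus, Secale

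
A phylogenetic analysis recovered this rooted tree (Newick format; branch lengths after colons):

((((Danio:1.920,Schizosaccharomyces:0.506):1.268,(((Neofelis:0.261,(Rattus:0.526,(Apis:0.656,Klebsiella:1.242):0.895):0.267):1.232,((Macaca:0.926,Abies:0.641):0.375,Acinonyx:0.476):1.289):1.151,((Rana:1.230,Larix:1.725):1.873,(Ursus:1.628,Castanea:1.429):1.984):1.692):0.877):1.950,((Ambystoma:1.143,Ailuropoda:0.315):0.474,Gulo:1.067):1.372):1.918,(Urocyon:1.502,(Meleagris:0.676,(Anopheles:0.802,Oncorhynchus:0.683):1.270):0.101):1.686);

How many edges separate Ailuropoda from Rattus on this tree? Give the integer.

9

The MRCA of Ailuropoda and Rattus is the node subtending (((Danio,Schizosaccharomyces),(((Neofelis,(Rattus,(Apis,Klebsiella))),((Macaca,Abies),Acinonyx)),((Rana,Larix),(Ursus,Castanea)))),((Ambystoma,Ailuropoda),Gulo)).
From Ailuropoda up to that node: 3 branches. From Rattus up to the same node: 6 branches. Total: 3 + 6 = 9.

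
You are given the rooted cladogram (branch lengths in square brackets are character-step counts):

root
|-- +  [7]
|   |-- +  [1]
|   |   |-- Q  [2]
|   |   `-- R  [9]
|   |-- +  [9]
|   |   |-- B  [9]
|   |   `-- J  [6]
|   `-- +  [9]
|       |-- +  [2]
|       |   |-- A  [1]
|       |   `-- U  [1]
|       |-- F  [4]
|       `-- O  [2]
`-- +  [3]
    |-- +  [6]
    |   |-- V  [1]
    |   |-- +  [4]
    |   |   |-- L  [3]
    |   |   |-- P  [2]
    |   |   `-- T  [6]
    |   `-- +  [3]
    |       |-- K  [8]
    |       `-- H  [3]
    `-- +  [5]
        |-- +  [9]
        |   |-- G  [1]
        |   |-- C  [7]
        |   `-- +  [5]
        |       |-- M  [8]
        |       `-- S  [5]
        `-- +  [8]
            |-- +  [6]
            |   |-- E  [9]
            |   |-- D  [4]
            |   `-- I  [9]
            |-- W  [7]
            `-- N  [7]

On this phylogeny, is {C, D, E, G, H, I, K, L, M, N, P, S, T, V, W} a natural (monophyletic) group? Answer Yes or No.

The most recent common ancestor of these taxa subtends ((V,(L,P,T),(K,H)),((G,C,(M,S)),((E,D,I),W,N))).
That clade has exactly 15 tips — every listed taxon and nothing else — so the group is monophyletic.

Yes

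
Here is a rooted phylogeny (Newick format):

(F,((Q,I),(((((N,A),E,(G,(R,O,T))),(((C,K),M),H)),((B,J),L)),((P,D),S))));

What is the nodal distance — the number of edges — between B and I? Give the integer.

The MRCA of B and I is the node subtending ((Q,I),(((((N,A),E,(G,(R,O,T))),(((C,K),M),H)),((B,J),L)),((P,D),S))).
From B up to that node: 5 branches. From I up to the same node: 2 branches. Total: 5 + 2 = 7.

7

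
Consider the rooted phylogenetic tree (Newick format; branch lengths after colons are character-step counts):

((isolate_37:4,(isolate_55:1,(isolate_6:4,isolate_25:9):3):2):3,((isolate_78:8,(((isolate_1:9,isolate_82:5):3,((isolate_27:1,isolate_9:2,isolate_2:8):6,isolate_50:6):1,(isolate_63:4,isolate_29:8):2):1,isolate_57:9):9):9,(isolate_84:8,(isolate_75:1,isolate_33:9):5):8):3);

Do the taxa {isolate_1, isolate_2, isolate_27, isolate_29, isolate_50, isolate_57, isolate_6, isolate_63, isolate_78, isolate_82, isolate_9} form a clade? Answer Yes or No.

No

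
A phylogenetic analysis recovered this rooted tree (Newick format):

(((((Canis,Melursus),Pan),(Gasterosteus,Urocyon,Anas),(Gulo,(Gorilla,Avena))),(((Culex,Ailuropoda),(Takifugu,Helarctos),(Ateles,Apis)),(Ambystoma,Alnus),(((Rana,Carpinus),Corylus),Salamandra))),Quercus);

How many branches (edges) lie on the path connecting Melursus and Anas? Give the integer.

The MRCA of Melursus and Anas is the node subtending (((Canis,Melursus),Pan),(Gasterosteus,Urocyon,Anas),(Gulo,(Gorilla,Avena))).
From Melursus up to that node: 3 branches. From Anas up to the same node: 2 branches. Total: 3 + 2 = 5.

5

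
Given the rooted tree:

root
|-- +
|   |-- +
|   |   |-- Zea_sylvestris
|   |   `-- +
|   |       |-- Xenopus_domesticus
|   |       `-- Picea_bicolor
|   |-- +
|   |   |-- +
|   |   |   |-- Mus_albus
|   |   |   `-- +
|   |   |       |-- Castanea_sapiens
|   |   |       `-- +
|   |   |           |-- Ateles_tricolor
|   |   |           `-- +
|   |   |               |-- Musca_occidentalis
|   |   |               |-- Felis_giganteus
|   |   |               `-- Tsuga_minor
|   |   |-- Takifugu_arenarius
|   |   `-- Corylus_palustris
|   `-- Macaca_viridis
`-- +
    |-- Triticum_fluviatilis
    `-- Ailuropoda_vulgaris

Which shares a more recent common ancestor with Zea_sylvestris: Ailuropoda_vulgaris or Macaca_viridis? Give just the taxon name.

The MRCA of Zea_sylvestris and Macaca_viridis subtends ((Zea_sylvestris,(Xenopus_domesticus,Picea_bicolor)),((Mus_albus,(Castanea_sapiens,(Ateles_tricolor,(Musca_occidentalis,Felis_giganteus,Tsuga_minor)))),Takifugu_arenarius,Corylus_palustris),Macaca_viridis) (12 taxa).
The MRCA of Zea_sylvestris and Ailuropoda_vulgaris is the root, subtending the entire tree (14 taxa).
The first is nested inside the second, so Zea_sylvestris shares a more recent common ancestor with Macaca_viridis.

Macaca_viridis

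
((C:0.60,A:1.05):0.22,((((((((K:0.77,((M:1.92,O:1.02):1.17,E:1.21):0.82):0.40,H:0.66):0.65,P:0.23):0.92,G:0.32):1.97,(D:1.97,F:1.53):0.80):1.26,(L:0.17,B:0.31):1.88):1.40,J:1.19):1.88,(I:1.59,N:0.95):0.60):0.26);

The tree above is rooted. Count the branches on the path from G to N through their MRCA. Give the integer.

7

The MRCA of G and N is the node subtending ((((((((K,((M,O),E)),H),P),G),(D,F)),(L,B)),J),(I,N)).
From G up to that node: 5 branches. From N up to the same node: 2 branches. Total: 5 + 2 = 7.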